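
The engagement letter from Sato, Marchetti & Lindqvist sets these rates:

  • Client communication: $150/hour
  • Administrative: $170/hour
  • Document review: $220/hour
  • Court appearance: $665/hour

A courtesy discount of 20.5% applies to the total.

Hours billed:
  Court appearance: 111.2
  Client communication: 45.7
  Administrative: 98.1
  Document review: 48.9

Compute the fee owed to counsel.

Client communication: 45.7 × $150 = $6,855.00
Administrative: 98.1 × $170 = $16,677.00
Document review: 48.9 × $220 = $10,758.00
Court appearance: 111.2 × $665 = $73,948.00
Subtotal: $108,238.00
Less 20.5% discount: −$22,188.79
Total: $108,238.00 − $22,188.79 = $86,049.21

$86,049.21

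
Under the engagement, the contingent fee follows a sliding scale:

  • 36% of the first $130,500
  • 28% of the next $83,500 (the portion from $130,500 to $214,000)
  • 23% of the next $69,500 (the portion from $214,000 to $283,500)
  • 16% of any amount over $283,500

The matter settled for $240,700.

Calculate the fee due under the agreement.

$76,501.00

First $130,500 at 36% = $46,980.00
Next $83,500 at 28% = $23,380.00
Remaining $26,700 at 23% = $6,141.00
Fee: $46,980.00 + $23,380.00 + $6,141.00 = $76,501.00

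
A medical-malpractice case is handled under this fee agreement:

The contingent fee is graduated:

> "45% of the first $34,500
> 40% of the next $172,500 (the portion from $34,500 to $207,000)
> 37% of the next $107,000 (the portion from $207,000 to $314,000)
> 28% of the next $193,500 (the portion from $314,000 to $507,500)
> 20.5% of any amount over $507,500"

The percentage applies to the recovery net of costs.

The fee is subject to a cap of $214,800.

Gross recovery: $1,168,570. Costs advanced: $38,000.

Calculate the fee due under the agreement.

$214,800.00

Fee base (net of costs): $1,168,570 − $38,000 = $1,130,570
First $34,500 at 45% = $15,525.00
Next $172,500 at 40% = $69,000.00
Next $107,000 at 37% = $39,590.00
Next $193,500 at 28% = $54,180.00
Remaining $623,070 at 20.5% = $127,729.35
Fee: $15,525.00 + $69,000.00 + $39,590.00 + $54,180.00 + $127,729.35 = $306,024.35
$306,024.35 exceeds the $214,800 cap, so the fee is capped at $214,800.00.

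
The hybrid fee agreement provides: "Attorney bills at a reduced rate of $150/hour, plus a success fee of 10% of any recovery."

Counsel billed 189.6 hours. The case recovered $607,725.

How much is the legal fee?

$89,212.50

Hourly: 189.6 × $150 = $28,440.00
Success fee: 10% of $607,725 = $60,772.50
Total: $28,440.00 + $60,772.50 = $89,212.50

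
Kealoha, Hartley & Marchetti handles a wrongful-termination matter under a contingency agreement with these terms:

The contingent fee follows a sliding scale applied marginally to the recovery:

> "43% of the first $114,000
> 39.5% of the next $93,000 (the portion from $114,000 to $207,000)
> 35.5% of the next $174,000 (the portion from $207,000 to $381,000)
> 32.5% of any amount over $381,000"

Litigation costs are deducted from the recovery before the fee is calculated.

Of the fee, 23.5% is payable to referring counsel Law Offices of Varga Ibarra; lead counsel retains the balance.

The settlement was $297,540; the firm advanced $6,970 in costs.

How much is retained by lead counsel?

Fee base (net of costs): $297,540 − $6,970 = $290,570
First $114,000 at 43% = $49,020.00
Next $93,000 at 39.5% = $36,735.00
Remaining $83,570 at 35.5% = $29,667.35
Fee: $49,020.00 + $36,735.00 + $29,667.35 = $115,422.35
Referral share: 23.5% of $115,422.35 = $27,124.25; lead counsel retains $115,422.35 − $27,124.25 = $88,298.10.

$88,298.10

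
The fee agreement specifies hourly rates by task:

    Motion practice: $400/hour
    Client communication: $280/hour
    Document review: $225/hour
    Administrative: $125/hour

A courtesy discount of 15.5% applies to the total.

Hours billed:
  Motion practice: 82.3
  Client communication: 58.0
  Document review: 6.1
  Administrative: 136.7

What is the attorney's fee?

$57,138.90

Motion practice: 82.3 × $400 = $32,920.00
Client communication: 58.0 × $280 = $16,240.00
Document review: 6.1 × $225 = $1,372.50
Administrative: 136.7 × $125 = $17,087.50
Subtotal: $67,620.00
Less 15.5% discount: −$10,481.10
Total: $67,620.00 − $10,481.10 = $57,138.90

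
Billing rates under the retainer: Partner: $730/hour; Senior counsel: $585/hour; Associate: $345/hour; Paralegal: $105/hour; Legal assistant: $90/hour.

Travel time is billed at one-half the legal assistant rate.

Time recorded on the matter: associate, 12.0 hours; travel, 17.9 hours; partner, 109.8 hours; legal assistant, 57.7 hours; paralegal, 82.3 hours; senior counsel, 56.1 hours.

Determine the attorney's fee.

Partner: 109.8 × $730 = $80,154.00
Senior counsel: 56.1 × $585 = $32,818.50
Associate: 12.0 × $345 = $4,140.00
Paralegal: 82.3 × $105 = $8,641.50
Legal assistant: 57.7 × $90 = $5,193.00
Subtotal: $80,154.00 + $32,818.50 + $4,140.00 + $8,641.50 + $5,193.00 = $130,947.00
Travel: 17.9 × ($90 ÷ 2) = 17.9 × $45.00 = $805.50
Total: $130,947.00 + $805.50 = $131,752.50

$131,752.50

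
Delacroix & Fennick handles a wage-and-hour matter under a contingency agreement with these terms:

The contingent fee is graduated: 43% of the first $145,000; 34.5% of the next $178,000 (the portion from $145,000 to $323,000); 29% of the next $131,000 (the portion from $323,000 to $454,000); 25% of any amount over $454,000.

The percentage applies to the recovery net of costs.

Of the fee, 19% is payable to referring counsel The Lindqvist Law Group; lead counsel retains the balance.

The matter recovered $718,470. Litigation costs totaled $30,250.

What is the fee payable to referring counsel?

$41,857.95

Fee base (net of costs): $718,470 − $30,250 = $688,220
First $145,000 at 43% = $62,350.00
Next $178,000 at 34.5% = $61,410.00
Next $131,000 at 29% = $37,990.00
Remaining $234,220 at 25% = $58,555.00
Fee: $62,350.00 + $61,410.00 + $37,990.00 + $58,555.00 = $220,305.00
Referral share: 19% of $220,305.00 = $41,857.95; lead counsel retains $220,305.00 − $41,857.95 = $178,447.05.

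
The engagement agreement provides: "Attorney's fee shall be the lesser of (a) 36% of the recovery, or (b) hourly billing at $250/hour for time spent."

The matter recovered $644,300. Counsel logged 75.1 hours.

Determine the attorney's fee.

$18,775.00

(a) 36% of $644,300 = $231,948.00
(b) 75.1 × $250 = $18,775.00
The lesser is (b): $18,775.00.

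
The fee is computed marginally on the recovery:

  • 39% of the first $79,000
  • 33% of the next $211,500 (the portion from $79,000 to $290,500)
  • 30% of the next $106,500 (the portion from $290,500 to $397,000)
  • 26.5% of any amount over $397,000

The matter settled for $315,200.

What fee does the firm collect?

First $79,000 at 39% = $30,810.00
Next $211,500 at 33% = $69,795.00
Remaining $24,700 at 30% = $7,410.00
Fee: $30,810.00 + $69,795.00 + $7,410.00 = $108,015.00

$108,015.00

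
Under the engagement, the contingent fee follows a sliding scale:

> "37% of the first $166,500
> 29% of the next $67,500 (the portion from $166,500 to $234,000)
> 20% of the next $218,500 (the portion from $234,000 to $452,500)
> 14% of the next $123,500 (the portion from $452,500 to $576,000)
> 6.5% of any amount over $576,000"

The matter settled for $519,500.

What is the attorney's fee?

First $166,500 at 37% = $61,605.00
Next $67,500 at 29% = $19,575.00
Next $218,500 at 20% = $43,700.00
Remaining $67,000 at 14% = $9,380.00
Fee: $61,605.00 + $19,575.00 + $43,700.00 + $9,380.00 = $134,260.00

$134,260.00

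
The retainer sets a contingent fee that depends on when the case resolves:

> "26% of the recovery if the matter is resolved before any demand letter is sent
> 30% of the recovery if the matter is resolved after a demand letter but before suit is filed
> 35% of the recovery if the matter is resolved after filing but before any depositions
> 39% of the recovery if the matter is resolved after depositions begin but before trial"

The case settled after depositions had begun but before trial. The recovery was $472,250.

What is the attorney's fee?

$184,177.50

The matter settled after depositions had begun but before trial, so the 39% rate applies.
$472,250 × 39% = $184,177.50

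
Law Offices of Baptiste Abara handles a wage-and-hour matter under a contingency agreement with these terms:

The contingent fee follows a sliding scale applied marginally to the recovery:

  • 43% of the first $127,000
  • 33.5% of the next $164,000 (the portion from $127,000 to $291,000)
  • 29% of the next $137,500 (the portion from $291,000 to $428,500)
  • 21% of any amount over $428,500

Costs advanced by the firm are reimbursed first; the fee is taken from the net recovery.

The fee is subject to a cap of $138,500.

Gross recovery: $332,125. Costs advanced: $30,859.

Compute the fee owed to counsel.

$112,527.14

Fee base (net of costs): $332,125 − $30,859 = $301,266
First $127,000 at 43% = $54,610.00
Next $164,000 at 33.5% = $54,940.00
Remaining $10,266 at 29% = $2,977.14
Fee: $54,610.00 + $54,940.00 + $2,977.14 = $112,527.14
$112,527.14 is under the $138,500 cap.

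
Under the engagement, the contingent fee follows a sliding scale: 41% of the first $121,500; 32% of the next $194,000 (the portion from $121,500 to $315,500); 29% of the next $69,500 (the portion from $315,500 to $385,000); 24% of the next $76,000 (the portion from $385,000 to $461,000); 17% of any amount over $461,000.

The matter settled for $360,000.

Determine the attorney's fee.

$124,800.00

First $121,500 at 41% = $49,815.00
Next $194,000 at 32% = $62,080.00
Remaining $44,500 at 29% = $12,905.00
Fee: $49,815.00 + $62,080.00 + $12,905.00 = $124,800.00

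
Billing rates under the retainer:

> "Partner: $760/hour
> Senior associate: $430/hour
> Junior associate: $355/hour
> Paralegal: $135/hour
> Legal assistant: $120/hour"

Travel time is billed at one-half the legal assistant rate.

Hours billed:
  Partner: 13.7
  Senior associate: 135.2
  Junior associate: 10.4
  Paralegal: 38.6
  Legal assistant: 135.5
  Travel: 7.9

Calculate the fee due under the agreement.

$94,185.00

Partner: 13.7 × $760 = $10,412.00
Senior associate: 135.2 × $430 = $58,136.00
Junior associate: 10.4 × $355 = $3,692.00
Paralegal: 38.6 × $135 = $5,211.00
Legal assistant: 135.5 × $120 = $16,260.00
Subtotal: $10,412.00 + $58,136.00 + $3,692.00 + $5,211.00 + $16,260.00 = $93,711.00
Travel: 7.9 × ($120 ÷ 2) = 7.9 × $60.00 = $474.00
Total: $93,711.00 + $474.00 = $94,185.00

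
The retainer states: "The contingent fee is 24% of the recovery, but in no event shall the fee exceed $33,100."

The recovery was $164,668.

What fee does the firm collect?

$33,100.00

24% of $164,668 = $39,520.32
That exceeds the $33,100 cap, so the fee is capped at $33,100.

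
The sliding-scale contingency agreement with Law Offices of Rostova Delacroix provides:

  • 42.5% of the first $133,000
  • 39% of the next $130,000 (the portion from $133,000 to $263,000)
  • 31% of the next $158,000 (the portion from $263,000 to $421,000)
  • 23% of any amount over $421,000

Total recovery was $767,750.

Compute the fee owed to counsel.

$235,957.50

First $133,000 at 42.5% = $56,525.00
Next $130,000 at 39% = $50,700.00
Next $158,000 at 31% = $48,980.00
Remaining $346,750 at 23% = $79,752.50
Fee: $56,525.00 + $50,700.00 + $48,980.00 + $79,752.50 = $235,957.50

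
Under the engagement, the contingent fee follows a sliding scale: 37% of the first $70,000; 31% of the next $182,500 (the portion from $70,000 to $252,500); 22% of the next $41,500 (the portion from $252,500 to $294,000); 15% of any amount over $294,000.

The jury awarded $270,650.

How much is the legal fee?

$86,468.00

First $70,000 at 37% = $25,900.00
Next $182,500 at 31% = $56,575.00
Remaining $18,150 at 22% = $3,993.00
Fee: $25,900.00 + $56,575.00 + $3,993.00 = $86,468.00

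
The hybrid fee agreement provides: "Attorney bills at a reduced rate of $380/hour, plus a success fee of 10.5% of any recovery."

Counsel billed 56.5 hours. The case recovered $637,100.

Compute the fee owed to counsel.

Hourly: 56.5 × $380 = $21,470.00
Success fee: 10.5% of $637,100 = $66,895.50
Total: $21,470.00 + $66,895.50 = $88,365.50

$88,365.50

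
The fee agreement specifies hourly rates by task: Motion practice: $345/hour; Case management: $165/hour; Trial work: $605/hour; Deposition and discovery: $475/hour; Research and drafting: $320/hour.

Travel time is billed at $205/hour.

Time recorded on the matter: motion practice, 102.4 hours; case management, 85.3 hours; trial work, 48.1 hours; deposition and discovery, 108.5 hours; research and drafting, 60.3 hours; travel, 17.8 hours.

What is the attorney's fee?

$152,985.50

Motion practice: 102.4 × $345 = $35,328.00
Case management: 85.3 × $165 = $14,074.50
Trial work: 48.1 × $605 = $29,100.50
Deposition and discovery: 108.5 × $475 = $51,537.50
Research and drafting: 60.3 × $320 = $19,296.00
Subtotal: $35,328.00 + $14,074.50 + $29,100.50 + $51,537.50 + $19,296.00 = $149,336.50
Travel: 17.8 × $205 = $3,649.00
Total: $149,336.50 + $3,649.00 = $152,985.50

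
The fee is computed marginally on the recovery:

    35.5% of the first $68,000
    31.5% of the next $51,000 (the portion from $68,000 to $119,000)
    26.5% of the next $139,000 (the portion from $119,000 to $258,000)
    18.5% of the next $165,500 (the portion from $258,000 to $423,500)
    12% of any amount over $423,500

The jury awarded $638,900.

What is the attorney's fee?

First $68,000 at 35.5% = $24,140.00
Next $51,000 at 31.5% = $16,065.00
Next $139,000 at 26.5% = $36,835.00
Next $165,500 at 18.5% = $30,617.50
Remaining $215,400 at 12% = $25,848.00
Fee: $24,140.00 + $16,065.00 + $36,835.00 + $30,617.50 + $25,848.00 = $133,505.50

$133,505.50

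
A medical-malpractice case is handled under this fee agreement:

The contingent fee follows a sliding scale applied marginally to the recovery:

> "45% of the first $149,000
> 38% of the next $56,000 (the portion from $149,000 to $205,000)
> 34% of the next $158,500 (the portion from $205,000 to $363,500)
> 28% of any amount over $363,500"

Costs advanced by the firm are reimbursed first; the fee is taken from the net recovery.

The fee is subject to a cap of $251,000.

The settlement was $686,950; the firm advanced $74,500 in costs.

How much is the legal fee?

$211,926.00

Fee base (net of costs): $686,950 − $74,500 = $612,450
First $149,000 at 45% = $67,050.00
Next $56,000 at 38% = $21,280.00
Next $158,500 at 34% = $53,890.00
Remaining $248,950 at 28% = $69,706.00
Fee: $67,050.00 + $21,280.00 + $53,890.00 + $69,706.00 = $211,926.00
$211,926.00 is under the $251,000 cap.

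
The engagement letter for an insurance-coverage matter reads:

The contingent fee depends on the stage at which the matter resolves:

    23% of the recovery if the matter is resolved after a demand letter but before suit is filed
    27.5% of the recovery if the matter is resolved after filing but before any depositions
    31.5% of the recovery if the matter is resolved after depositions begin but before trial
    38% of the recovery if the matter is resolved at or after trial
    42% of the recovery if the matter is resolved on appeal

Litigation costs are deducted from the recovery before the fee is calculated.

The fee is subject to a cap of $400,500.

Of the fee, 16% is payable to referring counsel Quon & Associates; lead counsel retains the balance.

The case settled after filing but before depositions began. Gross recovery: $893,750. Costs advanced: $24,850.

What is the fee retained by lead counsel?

Fee base (net of costs): $893,750 − $24,850 = $868,900
The matter settled after filing but before depositions began, so the 27.5% rate applies.
$868,900 × 27.5% = $238,947.50
$238,947.50 is under the $400,500 cap.
Referral share: 16% of $238,947.50 = $38,231.60; lead counsel retains $238,947.50 − $38,231.60 = $200,715.90.

$200,715.90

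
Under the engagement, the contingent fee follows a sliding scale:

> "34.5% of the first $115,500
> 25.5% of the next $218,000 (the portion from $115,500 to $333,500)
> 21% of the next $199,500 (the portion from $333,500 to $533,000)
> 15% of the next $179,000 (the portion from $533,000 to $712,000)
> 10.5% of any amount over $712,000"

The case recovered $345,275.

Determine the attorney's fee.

First $115,500 at 34.5% = $39,847.50
Next $218,000 at 25.5% = $55,590.00
Remaining $11,775 at 21% = $2,472.75
Fee: $39,847.50 + $55,590.00 + $2,472.75 = $97,910.25

$97,910.25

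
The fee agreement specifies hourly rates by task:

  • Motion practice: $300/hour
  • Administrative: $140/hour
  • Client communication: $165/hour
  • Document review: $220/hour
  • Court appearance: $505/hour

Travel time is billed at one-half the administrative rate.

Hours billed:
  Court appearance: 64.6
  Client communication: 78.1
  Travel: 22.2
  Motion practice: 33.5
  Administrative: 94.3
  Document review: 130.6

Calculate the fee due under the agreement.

Motion practice: 33.5 × $300 = $10,050.00
Administrative: 94.3 × $140 = $13,202.00
Client communication: 78.1 × $165 = $12,886.50
Document review: 130.6 × $220 = $28,732.00
Court appearance: 64.6 × $505 = $32,623.00
Subtotal: $10,050.00 + $13,202.00 + $12,886.50 + $28,732.00 + $32,623.00 = $97,493.50
Travel: 22.2 × ($140 ÷ 2) = 22.2 × $70.00 = $1,554.00
Total: $97,493.50 + $1,554.00 = $99,047.50

$99,047.50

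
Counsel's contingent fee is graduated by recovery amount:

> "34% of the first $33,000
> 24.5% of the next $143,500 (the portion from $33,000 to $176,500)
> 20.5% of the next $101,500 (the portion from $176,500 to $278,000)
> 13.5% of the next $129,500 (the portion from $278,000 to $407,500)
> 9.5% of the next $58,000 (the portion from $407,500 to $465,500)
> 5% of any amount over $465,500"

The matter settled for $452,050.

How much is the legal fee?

$88,899.75

First $33,000 at 34% = $11,220.00
Next $143,500 at 24.5% = $35,157.50
Next $101,500 at 20.5% = $20,807.50
Next $129,500 at 13.5% = $17,482.50
Remaining $44,550 at 9.5% = $4,232.25
Fee: $11,220.00 + $35,157.50 + $20,807.50 + $17,482.50 + $4,232.25 = $88,899.75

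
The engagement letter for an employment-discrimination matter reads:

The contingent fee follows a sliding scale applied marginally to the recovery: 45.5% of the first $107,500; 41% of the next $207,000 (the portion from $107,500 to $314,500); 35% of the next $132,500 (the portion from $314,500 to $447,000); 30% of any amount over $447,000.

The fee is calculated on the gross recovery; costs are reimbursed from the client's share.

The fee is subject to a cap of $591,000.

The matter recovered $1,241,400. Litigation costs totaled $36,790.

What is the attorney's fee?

Fee base is the gross recovery, $1,241,400; costs are reimbursed separately.
First $107,500 at 45.5% = $48,912.50
Next $207,000 at 41% = $84,870.00
Next $132,500 at 35% = $46,375.00
Remaining $794,400 at 30% = $238,320.00
Fee: $48,912.50 + $84,870.00 + $46,375.00 + $238,320.00 = $418,477.50
$418,477.50 is under the $591,000 cap.

$418,477.50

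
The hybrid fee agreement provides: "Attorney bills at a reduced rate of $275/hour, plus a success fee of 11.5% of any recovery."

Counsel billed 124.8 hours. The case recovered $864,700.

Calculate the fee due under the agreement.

Hourly: 124.8 × $275 = $34,320.00
Success fee: 11.5% of $864,700 = $99,440.50
Total: $34,320.00 + $99,440.50 = $133,760.50

$133,760.50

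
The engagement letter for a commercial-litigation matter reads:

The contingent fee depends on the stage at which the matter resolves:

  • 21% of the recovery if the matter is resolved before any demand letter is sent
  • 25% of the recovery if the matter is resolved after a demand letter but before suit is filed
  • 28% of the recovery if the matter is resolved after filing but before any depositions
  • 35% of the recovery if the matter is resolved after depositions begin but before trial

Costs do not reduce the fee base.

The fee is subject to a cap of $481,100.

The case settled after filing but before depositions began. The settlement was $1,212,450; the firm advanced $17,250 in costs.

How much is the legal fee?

$339,486.00

Fee base is the gross recovery, $1,212,450; costs are reimbursed separately.
The matter settled after filing but before depositions began, so the 28% rate applies.
$1,212,450 × 28% = $339,486.00
$339,486.00 is under the $481,100 cap.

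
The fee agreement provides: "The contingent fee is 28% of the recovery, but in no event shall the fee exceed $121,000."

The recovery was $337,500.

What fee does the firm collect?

$94,500.00

28% of $337,500 = $94,500.00
That is under the $121,000 cap.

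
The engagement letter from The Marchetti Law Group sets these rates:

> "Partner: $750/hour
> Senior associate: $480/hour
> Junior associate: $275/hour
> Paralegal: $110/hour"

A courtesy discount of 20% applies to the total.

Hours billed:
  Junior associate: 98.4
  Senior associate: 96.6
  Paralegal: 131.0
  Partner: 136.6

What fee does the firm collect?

$152,230.40

Partner: 136.6 × $750 = $102,450.00
Senior associate: 96.6 × $480 = $46,368.00
Junior associate: 98.4 × $275 = $27,060.00
Paralegal: 131.0 × $110 = $14,410.00
Subtotal: $190,288.00
Less 20% discount: −$38,057.60
Total: $190,288.00 − $38,057.60 = $152,230.40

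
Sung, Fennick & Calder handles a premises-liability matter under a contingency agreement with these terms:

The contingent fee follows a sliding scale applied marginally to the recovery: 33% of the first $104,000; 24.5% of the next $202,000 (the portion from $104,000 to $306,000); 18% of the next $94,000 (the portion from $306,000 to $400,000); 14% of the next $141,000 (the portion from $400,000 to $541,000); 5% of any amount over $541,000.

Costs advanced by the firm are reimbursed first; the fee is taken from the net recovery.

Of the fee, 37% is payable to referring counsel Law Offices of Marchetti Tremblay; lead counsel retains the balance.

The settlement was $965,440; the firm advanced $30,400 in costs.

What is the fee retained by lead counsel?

Fee base (net of costs): $965,440 − $30,400 = $935,040
First $104,000 at 33% = $34,320.00
Next $202,000 at 24.5% = $49,490.00
Next $94,000 at 18% = $16,920.00
Next $141,000 at 14% = $19,740.00
Remaining $394,040 at 5% = $19,702.00
Fee: $34,320.00 + $49,490.00 + $16,920.00 + $19,740.00 + $19,702.00 = $140,172.00
Referral share: 37% of $140,172.00 = $51,863.64; lead counsel retains $140,172.00 − $51,863.64 = $88,308.36.

$88,308.36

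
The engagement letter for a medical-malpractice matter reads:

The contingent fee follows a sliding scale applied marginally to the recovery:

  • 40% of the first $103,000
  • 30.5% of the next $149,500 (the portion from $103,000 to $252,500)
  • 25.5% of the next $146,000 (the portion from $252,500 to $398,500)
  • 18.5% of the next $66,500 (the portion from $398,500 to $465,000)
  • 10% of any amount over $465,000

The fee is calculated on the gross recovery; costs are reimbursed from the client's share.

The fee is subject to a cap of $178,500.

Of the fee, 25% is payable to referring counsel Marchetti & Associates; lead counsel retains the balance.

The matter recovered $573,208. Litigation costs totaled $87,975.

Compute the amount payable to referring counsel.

Fee base is the gross recovery, $573,208; costs are reimbursed separately.
First $103,000 at 40% = $41,200.00
Next $149,500 at 30.5% = $45,597.50
Next $146,000 at 25.5% = $37,230.00
Next $66,500 at 18.5% = $12,302.50
Remaining $108,208 at 10% = $10,820.80
Fee: $41,200.00 + $45,597.50 + $37,230.00 + $12,302.50 + $10,820.80 = $147,150.80
$147,150.80 is under the $178,500 cap.
Referral share: 25% of $147,150.80 = $36,787.70; lead counsel retains $147,150.80 − $36,787.70 = $110,363.10.

$36,787.70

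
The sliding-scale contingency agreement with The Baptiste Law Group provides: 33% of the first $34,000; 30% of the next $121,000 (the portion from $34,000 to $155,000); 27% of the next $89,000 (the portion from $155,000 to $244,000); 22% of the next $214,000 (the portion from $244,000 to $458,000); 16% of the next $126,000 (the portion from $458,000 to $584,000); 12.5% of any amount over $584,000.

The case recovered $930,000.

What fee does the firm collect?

$182,040.00

First $34,000 at 33% = $11,220.00
Next $121,000 at 30% = $36,300.00
Next $89,000 at 27% = $24,030.00
Next $214,000 at 22% = $47,080.00
Next $126,000 at 16% = $20,160.00
Remaining $346,000 at 12.5% = $43,250.00
Fee: $11,220.00 + $36,300.00 + $24,030.00 + $47,080.00 + $20,160.00 + $43,250.00 = $182,040.00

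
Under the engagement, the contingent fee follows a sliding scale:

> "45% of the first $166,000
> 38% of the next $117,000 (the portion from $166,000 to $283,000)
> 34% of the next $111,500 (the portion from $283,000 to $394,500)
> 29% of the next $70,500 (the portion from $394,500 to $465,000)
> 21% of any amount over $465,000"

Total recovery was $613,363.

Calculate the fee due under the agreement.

$208,671.23

First $166,000 at 45% = $74,700.00
Next $117,000 at 38% = $44,460.00
Next $111,500 at 34% = $37,910.00
Next $70,500 at 29% = $20,445.00
Remaining $148,363 at 21% = $31,156.23
Fee: $74,700.00 + $44,460.00 + $37,910.00 + $20,445.00 + $31,156.23 = $208,671.23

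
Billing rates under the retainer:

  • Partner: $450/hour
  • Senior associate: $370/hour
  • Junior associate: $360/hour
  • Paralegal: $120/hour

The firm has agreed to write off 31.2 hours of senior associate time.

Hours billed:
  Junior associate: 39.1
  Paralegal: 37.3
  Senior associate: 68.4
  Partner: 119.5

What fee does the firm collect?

Partner: 119.5 × $450 = $53,775.00
Senior associate: 68.4 × $370 = $25,308.00
Junior associate: 39.1 × $360 = $14,076.00
Paralegal: 37.3 × $120 = $4,476.00
Subtotal: $97,635.00
Write-off: 31.2 × $370 = $11,544.00
Total: $97,635.00 − $11,544.00 = $86,091.00

$86,091.00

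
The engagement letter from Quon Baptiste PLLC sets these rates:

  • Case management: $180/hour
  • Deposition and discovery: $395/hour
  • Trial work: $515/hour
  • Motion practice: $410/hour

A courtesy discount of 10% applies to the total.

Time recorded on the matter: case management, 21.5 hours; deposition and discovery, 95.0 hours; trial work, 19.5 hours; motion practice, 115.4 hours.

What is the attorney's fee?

$88,876.35

Case management: 21.5 × $180 = $3,870.00
Deposition and discovery: 95.0 × $395 = $37,525.00
Trial work: 19.5 × $515 = $10,042.50
Motion practice: 115.4 × $410 = $47,314.00
Subtotal: $98,751.50
Less 10% discount: −$9,875.15
Total: $98,751.50 − $9,875.15 = $88,876.35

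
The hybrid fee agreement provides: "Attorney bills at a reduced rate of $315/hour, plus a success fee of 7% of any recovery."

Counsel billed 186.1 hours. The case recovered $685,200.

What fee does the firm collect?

Hourly: 186.1 × $315 = $58,621.50
Success fee: 7% of $685,200 = $47,964.00
Total: $58,621.50 + $47,964.00 = $106,585.50

$106,585.50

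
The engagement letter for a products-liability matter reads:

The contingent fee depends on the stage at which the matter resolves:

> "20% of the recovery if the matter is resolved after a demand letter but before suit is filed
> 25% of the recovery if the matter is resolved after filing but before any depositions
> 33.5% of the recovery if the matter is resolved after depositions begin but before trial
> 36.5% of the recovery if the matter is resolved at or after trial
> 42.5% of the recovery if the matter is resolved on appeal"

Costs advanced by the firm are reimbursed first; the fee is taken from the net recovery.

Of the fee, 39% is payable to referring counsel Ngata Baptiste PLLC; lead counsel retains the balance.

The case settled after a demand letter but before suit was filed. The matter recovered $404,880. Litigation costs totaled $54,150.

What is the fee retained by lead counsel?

$42,789.06

Fee base (net of costs): $404,880 − $54,150 = $350,730
The matter settled after a demand letter but before suit was filed, so the 20% rate applies.
$350,730 × 20% = $70,146.00
Referral share: 39% of $70,146.00 = $27,356.94; lead counsel retains $70,146.00 − $27,356.94 = $42,789.06.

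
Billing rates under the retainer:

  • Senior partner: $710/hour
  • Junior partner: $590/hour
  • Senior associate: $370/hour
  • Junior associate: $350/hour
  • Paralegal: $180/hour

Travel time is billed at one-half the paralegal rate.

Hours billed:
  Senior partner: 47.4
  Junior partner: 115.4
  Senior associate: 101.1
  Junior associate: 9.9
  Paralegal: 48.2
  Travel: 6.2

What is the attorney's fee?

$151,846.00

Senior partner: 47.4 × $710 = $33,654.00
Junior partner: 115.4 × $590 = $68,086.00
Senior associate: 101.1 × $370 = $37,407.00
Junior associate: 9.9 × $350 = $3,465.00
Paralegal: 48.2 × $180 = $8,676.00
Subtotal: $33,654.00 + $68,086.00 + $37,407.00 + $3,465.00 + $8,676.00 = $151,288.00
Travel: 6.2 × ($180 ÷ 2) = 6.2 × $90.00 = $558.00
Total: $151,288.00 + $558.00 = $151,846.00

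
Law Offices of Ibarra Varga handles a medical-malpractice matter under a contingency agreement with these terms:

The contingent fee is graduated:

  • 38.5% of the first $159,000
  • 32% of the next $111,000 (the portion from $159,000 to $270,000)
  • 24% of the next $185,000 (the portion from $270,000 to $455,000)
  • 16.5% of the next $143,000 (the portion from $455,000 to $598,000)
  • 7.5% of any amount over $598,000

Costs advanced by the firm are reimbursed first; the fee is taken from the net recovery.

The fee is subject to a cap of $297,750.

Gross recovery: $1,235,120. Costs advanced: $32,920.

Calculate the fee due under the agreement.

Fee base (net of costs): $1,235,120 − $32,920 = $1,202,200
First $159,000 at 38.5% = $61,215.00
Next $111,000 at 32% = $35,520.00
Next $185,000 at 24% = $44,400.00
Next $143,000 at 16.5% = $23,595.00
Remaining $604,200 at 7.5% = $45,315.00
Fee: $61,215.00 + $35,520.00 + $44,400.00 + $23,595.00 + $45,315.00 = $210,045.00
$210,045.00 is under the $297,750 cap.

$210,045.00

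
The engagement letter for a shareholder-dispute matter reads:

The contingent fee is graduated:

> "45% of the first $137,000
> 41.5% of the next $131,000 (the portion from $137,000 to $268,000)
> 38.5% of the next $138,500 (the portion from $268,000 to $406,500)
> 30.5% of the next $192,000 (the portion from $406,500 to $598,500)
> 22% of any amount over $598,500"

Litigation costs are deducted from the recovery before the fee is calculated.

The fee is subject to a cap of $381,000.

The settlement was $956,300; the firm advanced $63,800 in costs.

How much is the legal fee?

Fee base (net of costs): $956,300 − $63,800 = $892,500
First $137,000 at 45% = $61,650.00
Next $131,000 at 41.5% = $54,365.00
Next $138,500 at 38.5% = $53,322.50
Next $192,000 at 30.5% = $58,560.00
Remaining $294,000 at 22% = $64,680.00
Fee: $61,650.00 + $54,365.00 + $53,322.50 + $58,560.00 + $64,680.00 = $292,577.50
$292,577.50 is under the $381,000 cap.

$292,577.50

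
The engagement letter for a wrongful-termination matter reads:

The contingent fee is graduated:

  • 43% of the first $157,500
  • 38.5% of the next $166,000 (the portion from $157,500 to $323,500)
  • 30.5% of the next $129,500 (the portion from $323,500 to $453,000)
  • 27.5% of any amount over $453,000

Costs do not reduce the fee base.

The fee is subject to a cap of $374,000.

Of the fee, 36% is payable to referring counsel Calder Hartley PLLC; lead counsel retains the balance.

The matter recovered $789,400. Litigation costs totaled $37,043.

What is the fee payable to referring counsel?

$94,911.30

Fee base is the gross recovery, $789,400; costs are reimbursed separately.
First $157,500 at 43% = $67,725.00
Next $166,000 at 38.5% = $63,910.00
Next $129,500 at 30.5% = $39,497.50
Remaining $336,400 at 27.5% = $92,510.00
Fee: $67,725.00 + $63,910.00 + $39,497.50 + $92,510.00 = $263,642.50
$263,642.50 is under the $374,000 cap.
Referral share: 36% of $263,642.50 = $94,911.30; lead counsel retains $263,642.50 − $94,911.30 = $168,731.20.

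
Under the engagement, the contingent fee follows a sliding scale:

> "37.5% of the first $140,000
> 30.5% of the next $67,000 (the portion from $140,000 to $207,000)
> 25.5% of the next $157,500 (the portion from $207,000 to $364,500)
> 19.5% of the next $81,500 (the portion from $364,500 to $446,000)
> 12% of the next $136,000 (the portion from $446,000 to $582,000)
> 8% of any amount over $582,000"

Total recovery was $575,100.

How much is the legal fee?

$144,482.00

First $140,000 at 37.5% = $52,500.00
Next $67,000 at 30.5% = $20,435.00
Next $157,500 at 25.5% = $40,162.50
Next $81,500 at 19.5% = $15,892.50
Remaining $129,100 at 12% = $15,492.00
Fee: $52,500.00 + $20,435.00 + $40,162.50 + $15,892.50 + $15,492.00 = $144,482.00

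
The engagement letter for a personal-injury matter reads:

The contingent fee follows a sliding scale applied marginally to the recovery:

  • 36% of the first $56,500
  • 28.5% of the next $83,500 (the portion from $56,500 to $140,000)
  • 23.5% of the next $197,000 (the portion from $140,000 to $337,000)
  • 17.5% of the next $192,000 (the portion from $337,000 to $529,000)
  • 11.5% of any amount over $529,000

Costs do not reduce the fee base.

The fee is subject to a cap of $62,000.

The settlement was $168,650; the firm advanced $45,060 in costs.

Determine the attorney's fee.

Fee base is the gross recovery, $168,650; costs are reimbursed separately.
First $56,500 at 36% = $20,340.00
Next $83,500 at 28.5% = $23,797.50
Remaining $28,650 at 23.5% = $6,732.75
Fee: $20,340.00 + $23,797.50 + $6,732.75 = $50,870.25
$50,870.25 is under the $62,000 cap.

$50,870.25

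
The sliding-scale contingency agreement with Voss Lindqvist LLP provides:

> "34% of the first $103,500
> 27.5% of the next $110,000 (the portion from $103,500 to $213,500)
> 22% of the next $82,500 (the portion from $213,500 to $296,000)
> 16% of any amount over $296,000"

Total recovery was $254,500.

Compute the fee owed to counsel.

First $103,500 at 34% = $35,190.00
Next $110,000 at 27.5% = $30,250.00
Remaining $41,000 at 22% = $9,020.00
Fee: $35,190.00 + $30,250.00 + $9,020.00 = $74,460.00

$74,460.00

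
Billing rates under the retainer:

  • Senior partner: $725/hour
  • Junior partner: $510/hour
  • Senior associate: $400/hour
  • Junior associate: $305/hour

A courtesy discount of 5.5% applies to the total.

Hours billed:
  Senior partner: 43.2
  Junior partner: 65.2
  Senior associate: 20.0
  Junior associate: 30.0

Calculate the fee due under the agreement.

Senior partner: 43.2 × $725 = $31,320.00
Junior partner: 65.2 × $510 = $33,252.00
Senior associate: 20.0 × $400 = $8,000.00
Junior associate: 30.0 × $305 = $9,150.00
Subtotal: $81,722.00
Less 5.5% discount: −$4,494.71
Total: $81,722.00 − $4,494.71 = $77,227.29

$77,227.29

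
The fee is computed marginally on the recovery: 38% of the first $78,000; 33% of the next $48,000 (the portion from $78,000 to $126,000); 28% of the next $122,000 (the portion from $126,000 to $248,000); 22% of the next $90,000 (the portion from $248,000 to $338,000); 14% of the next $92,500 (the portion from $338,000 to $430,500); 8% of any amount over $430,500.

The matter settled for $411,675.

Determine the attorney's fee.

$109,754.50

First $78,000 at 38% = $29,640.00
Next $48,000 at 33% = $15,840.00
Next $122,000 at 28% = $34,160.00
Next $90,000 at 22% = $19,800.00
Remaining $73,675 at 14% = $10,314.50
Fee: $29,640.00 + $15,840.00 + $34,160.00 + $19,800.00 + $10,314.50 = $109,754.50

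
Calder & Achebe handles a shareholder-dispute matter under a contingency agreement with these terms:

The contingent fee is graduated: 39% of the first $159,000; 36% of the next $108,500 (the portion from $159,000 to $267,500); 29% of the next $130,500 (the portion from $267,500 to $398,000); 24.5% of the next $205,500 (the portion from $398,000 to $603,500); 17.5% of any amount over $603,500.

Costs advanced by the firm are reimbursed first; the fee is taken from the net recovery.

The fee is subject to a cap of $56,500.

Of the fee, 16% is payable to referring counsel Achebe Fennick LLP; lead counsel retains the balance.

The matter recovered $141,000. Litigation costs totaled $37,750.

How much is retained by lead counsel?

Fee base (net of costs): $141,000 − $37,750 = $103,250
First $103,250 at 39% = $40,267.50
$40,267.50 is under the $56,500 cap.
Referral share: 16% of $40,267.50 = $6,442.80; lead counsel retains $40,267.50 − $6,442.80 = $33,824.70.

$33,824.70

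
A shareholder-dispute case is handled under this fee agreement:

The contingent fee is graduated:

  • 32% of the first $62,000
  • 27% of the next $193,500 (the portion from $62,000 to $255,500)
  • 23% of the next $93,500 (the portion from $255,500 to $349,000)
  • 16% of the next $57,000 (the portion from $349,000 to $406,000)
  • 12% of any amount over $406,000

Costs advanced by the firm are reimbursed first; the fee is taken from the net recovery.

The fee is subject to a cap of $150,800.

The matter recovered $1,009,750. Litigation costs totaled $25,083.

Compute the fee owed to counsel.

Fee base (net of costs): $1,009,750 − $25,083 = $984,667
First $62,000 at 32% = $19,840.00
Next $193,500 at 27% = $52,245.00
Next $93,500 at 23% = $21,505.00
Next $57,000 at 16% = $9,120.00
Remaining $578,667 at 12% = $69,440.04
Fee: $19,840.00 + $52,245.00 + $21,505.00 + $9,120.00 + $69,440.04 = $172,150.04
$172,150.04 exceeds the $150,800 cap, so the fee is capped at $150,800.00.

$150,800.00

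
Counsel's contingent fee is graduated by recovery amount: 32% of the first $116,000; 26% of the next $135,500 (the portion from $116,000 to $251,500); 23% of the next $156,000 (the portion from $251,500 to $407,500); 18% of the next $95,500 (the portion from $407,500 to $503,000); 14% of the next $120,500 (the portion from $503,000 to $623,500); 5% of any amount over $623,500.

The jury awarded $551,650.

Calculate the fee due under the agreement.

$132,231.00

First $116,000 at 32% = $37,120.00
Next $135,500 at 26% = $35,230.00
Next $156,000 at 23% = $35,880.00
Next $95,500 at 18% = $17,190.00
Remaining $48,650 at 14% = $6,811.00
Fee: $37,120.00 + $35,230.00 + $35,880.00 + $17,190.00 + $6,811.00 = $132,231.00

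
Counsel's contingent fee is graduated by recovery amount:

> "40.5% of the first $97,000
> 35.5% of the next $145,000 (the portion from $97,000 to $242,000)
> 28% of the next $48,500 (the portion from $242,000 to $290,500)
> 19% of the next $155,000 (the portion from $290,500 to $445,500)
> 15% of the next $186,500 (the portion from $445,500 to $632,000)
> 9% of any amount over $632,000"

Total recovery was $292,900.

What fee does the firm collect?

First $97,000 at 40.5% = $39,285.00
Next $145,000 at 35.5% = $51,475.00
Next $48,500 at 28% = $13,580.00
Remaining $2,400 at 19% = $456.00
Fee: $39,285.00 + $51,475.00 + $13,580.00 + $456.00 = $104,796.00

$104,796.00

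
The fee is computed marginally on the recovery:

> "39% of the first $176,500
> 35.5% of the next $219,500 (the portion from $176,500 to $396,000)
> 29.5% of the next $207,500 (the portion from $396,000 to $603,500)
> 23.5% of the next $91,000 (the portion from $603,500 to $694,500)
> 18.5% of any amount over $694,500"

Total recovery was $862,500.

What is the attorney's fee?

First $176,500 at 39% = $68,835.00
Next $219,500 at 35.5% = $77,922.50
Next $207,500 at 29.5% = $61,212.50
Next $91,000 at 23.5% = $21,385.00
Remaining $168,000 at 18.5% = $31,080.00
Fee: $68,835.00 + $77,922.50 + $61,212.50 + $21,385.00 + $31,080.00 = $260,435.00

$260,435.00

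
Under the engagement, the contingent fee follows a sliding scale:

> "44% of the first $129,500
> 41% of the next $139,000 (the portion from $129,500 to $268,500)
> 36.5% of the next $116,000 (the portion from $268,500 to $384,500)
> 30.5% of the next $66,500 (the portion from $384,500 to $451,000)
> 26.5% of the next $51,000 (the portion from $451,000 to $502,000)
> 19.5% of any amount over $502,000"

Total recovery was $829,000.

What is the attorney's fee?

$253,872.50

First $129,500 at 44% = $56,980.00
Next $139,000 at 41% = $56,990.00
Next $116,000 at 36.5% = $42,340.00
Next $66,500 at 30.5% = $20,282.50
Next $51,000 at 26.5% = $13,515.00
Remaining $327,000 at 19.5% = $63,765.00
Fee: $56,980.00 + $56,990.00 + $42,340.00 + $20,282.50 + $13,515.00 + $63,765.00 = $253,872.50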